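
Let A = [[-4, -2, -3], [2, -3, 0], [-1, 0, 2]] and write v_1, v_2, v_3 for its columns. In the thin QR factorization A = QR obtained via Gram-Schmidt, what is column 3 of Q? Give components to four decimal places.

e_3 = (-0.1829, 0.1219, 0.9755)

e_1 = v_1/‖v_1‖ = (-4, 2, -1)/4.5826 = (-0.8729, 0.4364, -0.2182).
r_{12} = e_1·v_2 = 0.4364.
u_2 = v_2 − 0.4364·e_1 = (-1.6190, -3.1905, 0.0952).
‖u_2‖ = 3.5790, so e_2 = (-0.4524, -0.8914, 0.0266).
r_{13} = e_1·v_3 = 2.1822; r_{23} = e_2·v_3 = 1.4103.
u_3 = v_3 − 2.1822·e_1 − 1.4103·e_2 = (-0.4572, 0.3048, 2.4387).
‖u_3‖ = 2.4998, so e_3 = (-0.1829, 0.1219, 0.9755).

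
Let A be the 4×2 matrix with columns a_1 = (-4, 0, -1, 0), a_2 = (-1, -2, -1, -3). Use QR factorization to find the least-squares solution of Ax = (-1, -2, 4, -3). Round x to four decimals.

x = (-0.2174, 0.7391)

q_1 = a_1/‖a_1‖ = (-4, 0, -1, 0)/4.1231 = (-0.9701, 0.0000, -0.2425, 0.0000).
r_{12} = q_1·a_2 = 1.2127.
u_2 = a_2 − 1.2127·q_1 = (0.1765, -2.0000, -0.7059, -3.0000).
‖u_2‖ = 3.6782, so q_2 = (0.0480, -0.5437, -0.1919, -0.8156).
Qᵀb = (0.0000, 2.7187).
Back-substitute: x_2 = 2.7187/3.6782 = 0.7391.
x_1 = (0.0000 − 1.2127·0.7391)/4.1231 = -0.2174.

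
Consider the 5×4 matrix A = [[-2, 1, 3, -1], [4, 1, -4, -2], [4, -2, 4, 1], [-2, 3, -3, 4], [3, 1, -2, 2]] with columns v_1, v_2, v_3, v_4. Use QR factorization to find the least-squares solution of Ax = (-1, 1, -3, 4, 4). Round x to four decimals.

v_1 = (-2, 4, 4, -2, 3); ‖v_1‖ = 7.0000, so e_1 = (-0.2857, 0.5714, 0.5714, -0.2857, 0.4286).
e_1·v_2 = (-0.2857)·1 + 0.5714·1 + 0.5714·(-2) + (-0.2857)·3 + 0.4286·1 = -1.2857.
u_2 = v_2 + 1.2857·e_1 = (0.6327, 1.7347, -1.2653, 2.6327, 1.5510).
‖u_2‖ = 3.7877, so e_2 = (0.1670, 0.4580, -0.3341, 0.6950, 0.4095).
e_1·v_3 = (-0.2857)·3 + 0.5714·(-4) + 0.5714·4 + (-0.2857)·(-3) + 0.4286·(-2) = -0.8571; e_2·v_3 = 0.1670·3 + 0.4580·(-4) + (-0.3341)·4 + 0.6950·(-3) + 0.4095·(-2) = -5.5711.
u_3 = v_3 + 0.8571·e_1 + 5.5711·e_2 = (3.6856, -0.9587, 2.6287, 0.6273, 0.6486).
‖u_3‖ = 4.7146, so e_3 = (0.7817, -0.2034, 0.5576, 0.1331, 0.1376).
e_1·v_4 = (-0.2857)·(-1) + 0.5714·(-2) + 0.5714·1 + (-0.2857)·4 + 0.4286·2 = -0.5714; e_2·v_4 = 0.1670·(-1) + 0.4580·(-2) + (-0.3341)·1 + 0.6950·4 + 0.4095·2 = 2.1821; e_3·v_4 = 0.7817·(-1) + (-0.2034)·(-2) + 0.5576·1 + 0.1331·4 + 0.1376·2 = 0.9899.
u_4 = v_4 + 0.5714·e_1 − 2.1821·e_2 − 0.9899·e_3 = (-2.3016, -2.4715, 1.5035, 2.1883, 1.2152).
‖u_4‖ = 4.4645, so e_4 = (-0.5155, -0.5536, 0.3368, 0.4902, 0.2722).
Qᵀb = (-0.2857, 5.7112, -1.5753, 2.0010).
Back-substitute: x_4 = 2.0010/4.4645 = 0.4482.
x_3 = (-1.5753 − 0.9899·0.4482)/4.7146 = -0.4282.
x_2 = (5.7112 + 5.5711·(-0.4282) − 2.1821·0.4482)/3.7877 = 0.6198.
x_1 = (-0.2857 + 1.2857·0.6198 + 0.8571·(-0.4282) + 0.5714·0.4482)/7.0000 = 0.0572.

x = (0.0572, 0.6198, -0.4282, 0.4482)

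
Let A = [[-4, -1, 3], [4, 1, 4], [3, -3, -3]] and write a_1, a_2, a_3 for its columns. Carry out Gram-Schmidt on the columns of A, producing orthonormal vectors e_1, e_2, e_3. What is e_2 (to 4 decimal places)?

e_2 = (-0.3313, 0.3313, -0.8835)

a_1 = (-4, 4, 3); ‖a_1‖ = 6.4031, so e_1 = (-0.6247, 0.6247, 0.4685).
e_1·a_2 = (-0.6247)·(-1) + 0.6247·1 + 0.4685·(-3) = -0.1562.
u_2 = a_2 + 0.1562·e_1 = (-1.0976, 1.0976, -2.9268).
‖u_2‖ = 3.3129, so e_2 = (-0.3313, 0.3313, -0.8835).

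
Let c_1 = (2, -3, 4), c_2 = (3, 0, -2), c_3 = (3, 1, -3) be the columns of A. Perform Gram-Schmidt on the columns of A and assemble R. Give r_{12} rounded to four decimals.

r_{12} = -0.3714

q_1 = c_1/‖c_1‖ = (2, -3, 4)/5.3852 = (0.3714, -0.5571, 0.7428).
r_{12} = q_1·c_2 = -0.3714.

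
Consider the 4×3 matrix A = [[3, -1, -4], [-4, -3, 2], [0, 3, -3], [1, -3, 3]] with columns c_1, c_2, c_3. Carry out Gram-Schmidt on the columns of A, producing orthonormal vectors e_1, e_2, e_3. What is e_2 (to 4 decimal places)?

e_1 = c_1/‖c_1‖ = (3, -4, 0, 1)/5.0990 = (0.5883, -0.7845, 0.0000, 0.1961).
r_{12} = e_1·c_2 = 1.1767.
u_2 = c_2 − 1.1767·e_1 = (-1.6923, -2.0769, 3.0000, -3.2308).
‖u_2‖ = 5.1590, so e_2 = (-0.3280, -0.4026, 0.5815, -0.6262).

e_2 = (-0.3280, -0.4026, 0.5815, -0.6262)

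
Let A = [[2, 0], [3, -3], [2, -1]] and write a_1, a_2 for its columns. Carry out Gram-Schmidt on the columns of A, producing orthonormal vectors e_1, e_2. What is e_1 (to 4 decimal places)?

a_1 = (2, 3, 2); ‖a_1‖ = 4.1231, so e_1 = (0.4851, 0.7276, 0.4851).

e_1 = (0.4851, 0.7276, 0.4851)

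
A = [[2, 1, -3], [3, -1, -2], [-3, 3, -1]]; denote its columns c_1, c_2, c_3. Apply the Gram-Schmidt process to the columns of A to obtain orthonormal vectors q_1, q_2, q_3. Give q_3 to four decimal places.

c_1 = (2, 3, -3); ‖c_1‖ = 4.6904, so q_1 = (0.4264, 0.6396, -0.6396).
q_1·c_2 = 0.4264·1 + 0.6396·(-1) + (-0.6396)·3 = -2.1320.
u_2 = c_2 + 2.1320·q_1 = (1.9091, 0.3636, 1.6364).
‖u_2‖ = 2.5406, so q_2 = (0.7514, 0.1431, 0.6441).
q_1·c_3 = 0.4264·(-3) + 0.6396·(-2) + (-0.6396)·(-1) = -1.9188; q_2·c_3 = 0.7514·(-3) + 0.1431·(-2) + 0.6441·(-1) = -3.1847.
u_3 = c_3 + 1.9188·q_1 + 3.1847·q_2 = (0.2113, -0.3169, -0.1761).
‖u_3‖ = 0.4196, so q_3 = (0.5035, -0.7553, -0.4196).

q_3 = (0.5035, -0.7553, -0.4196)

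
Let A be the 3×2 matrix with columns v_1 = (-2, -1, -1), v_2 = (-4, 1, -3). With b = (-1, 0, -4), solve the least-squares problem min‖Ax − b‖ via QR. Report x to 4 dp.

x = (-0.0714, 0.6429)

v_1 = (-2, -1, -1); ‖v_1‖ = 2.4495, so e_1 = (-0.8165, -0.4082, -0.4082).
e_1·v_2 = (-0.8165)·(-4) + (-0.4082)·1 + (-0.4082)·(-3) = 4.0825.
u_2 = v_2 − 4.0825·e_1 = (-0.6667, 2.6667, -1.3333).
‖u_2‖ = 3.0551, so e_2 = (-0.2182, 0.8729, -0.4364).
Qᵀb = (2.4495, 1.9640).
Back-substitute: x_2 = 1.9640/3.0551 = 0.6429.
x_1 = (2.4495 − 4.0825·0.6429)/2.4495 = -0.0714.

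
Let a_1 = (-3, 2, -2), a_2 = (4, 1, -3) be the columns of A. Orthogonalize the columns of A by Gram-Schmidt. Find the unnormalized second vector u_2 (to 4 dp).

q_1 = a_1/‖a_1‖ = (-3, 2, -2)/4.1231 = (-0.7276, 0.4851, -0.4851).
r_{12} = q_1·a_2 = -0.9701.
u_2 = a_2 + 0.9701·q_1 = (3.2941, 1.4706, -3.4706).

u_2 = (3.2941, 1.4706, -3.4706)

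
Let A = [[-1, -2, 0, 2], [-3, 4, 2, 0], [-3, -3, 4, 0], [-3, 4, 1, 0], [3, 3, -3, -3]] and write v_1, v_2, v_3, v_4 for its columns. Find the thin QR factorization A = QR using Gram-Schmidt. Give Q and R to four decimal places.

Q = [[-0.1644, -0.2880, -0.7620, -0.1748], [-0.4932, 0.5022, 0.2403, 0.3353], [-0.4932, -0.4542, 0.4762, -0.5600], [-0.4932, 0.5022, -0.3492, -0.3602], [0.4932, 0.4542, 0.1133, -0.6432]], R = [[6.0828, -0.6576, -4.9320, -1.8084], [0.0000, 7.3190, -1.6728, -1.9387], [0.0000, 0.0000, 1.6963, -1.8640], [0.0000, 0.0000, 0.0000, 1.5801]]

q_1 = v_1/‖v_1‖ = (-1, -3, -3, -3, 3)/6.0828 = (-0.1644, -0.4932, -0.4932, -0.4932, 0.4932).
r_{12} = q_1·v_2 = -0.6576.
u_2 = v_2 + 0.6576·q_1 = (-2.1081, 3.6757, -3.3243, 3.6757, 3.3243).
‖u_2‖ = 7.3190, so q_2 = (-0.2880, 0.5022, -0.4542, 0.5022, 0.4542).
r_{13} = q_1·v_3 = -4.9320; r_{23} = q_2·v_3 = -1.6728.
u_3 = v_3 + 4.9320·q_1 + 1.6728·q_2 = (-1.2926, 0.4077, 0.8078, -0.5923, 0.1922).
‖u_3‖ = 1.6963, so q_3 = (-0.7620, 0.2403, 0.4762, -0.3492, 0.1133).
r_{14} = q_1·v_4 = -1.8084; r_{24} = q_2·v_4 = -1.9387; r_{34} = q_3·v_4 = -1.8640.
u_4 = v_4 + 1.8084·q_1 + 1.9387·q_2 + 1.8640·q_3 = (-0.2762, 0.5297, -0.8848, -0.5692, -1.0163).
‖u_4‖ = 1.5801, so q_4 = (-0.1748, 0.3353, -0.5600, -0.3602, -0.6432).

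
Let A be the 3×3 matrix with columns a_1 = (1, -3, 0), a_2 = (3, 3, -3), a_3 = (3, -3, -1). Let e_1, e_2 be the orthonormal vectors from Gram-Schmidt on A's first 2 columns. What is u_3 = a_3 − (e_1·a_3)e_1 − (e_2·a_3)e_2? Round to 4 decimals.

u_3 = (0.2308, 0.0769, 0.3077)

a_1 = (1, -3, 0); ‖a_1‖ = 3.1623, so e_1 = (0.3162, -0.9487, 0.0000).
e_1·a_2 = 0.3162·3 + (-0.9487)·3 + 0.0000·(-3) = -1.8974.
u_2 = a_2 + 1.8974·e_1 = (3.6000, 1.2000, -3.0000).
‖u_2‖ = 4.8374, so e_2 = (0.7442, 0.2481, -0.6202).
e_1·a_3 = 0.3162·3 + (-0.9487)·(-3) + 0.0000·(-1) = 3.7947; e_2·a_3 = 0.7442·3 + 0.2481·(-3) + (-0.6202)·(-1) = 2.1086.
u_3 = a_3 − 3.7947·e_1 − 2.1086·e_2 = (0.2308, 0.0769, 0.3077).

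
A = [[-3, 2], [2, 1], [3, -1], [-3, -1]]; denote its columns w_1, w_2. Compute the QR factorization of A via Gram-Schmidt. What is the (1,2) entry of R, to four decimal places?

w_1 = (-3, 2, 3, -3); ‖w_1‖ = 5.5678, so q_1 = (-0.5388, 0.3592, 0.5388, -0.5388).
r_{12} = q_1·w_2 = -0.7184.

r_{12} = -0.7184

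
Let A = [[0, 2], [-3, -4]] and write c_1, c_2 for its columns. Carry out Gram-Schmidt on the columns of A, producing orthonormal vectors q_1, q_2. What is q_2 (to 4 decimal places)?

q_2 = (1.0000, 0.0000)

q_1 = c_1/‖c_1‖ = (0, -3)/3.0000 = (0.0000, -1.0000).
r_{12} = q_1·c_2 = 4.0000.
u_2 = c_2 − 4.0000·q_1 = (2.0000, 0.0000).
‖u_2‖ = 2.0000, so q_2 = (1.0000, 0.0000).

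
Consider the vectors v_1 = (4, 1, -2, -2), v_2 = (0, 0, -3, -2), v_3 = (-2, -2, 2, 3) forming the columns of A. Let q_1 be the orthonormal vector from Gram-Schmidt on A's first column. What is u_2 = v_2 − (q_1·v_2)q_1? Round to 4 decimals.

q_1 = v_1/‖v_1‖ = (4, 1, -2, -2)/5.0000 = (0.8000, 0.2000, -0.4000, -0.4000).
r_{12} = q_1·v_2 = 2.0000.
u_2 = v_2 − 2.0000·q_1 = (-1.6000, -0.4000, -2.2000, -1.2000).

u_2 = (-1.6000, -0.4000, -2.2000, -1.2000)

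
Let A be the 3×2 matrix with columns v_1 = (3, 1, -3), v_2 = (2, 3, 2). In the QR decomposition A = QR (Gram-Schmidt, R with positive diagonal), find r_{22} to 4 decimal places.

r_{22} = 4.0653

v_1 = (3, 1, -3); ‖v_1‖ = 4.3589, so q_1 = (0.6882, 0.2294, -0.6882).
q_1·v_2 = 0.6882·2 + 0.2294·3 + (-0.6882)·2 = 0.6882.
u_2 = v_2 − 0.6882·q_1 = (1.5263, 2.8421, 2.4737).
r_{22} = ‖u_2‖ = 4.0653.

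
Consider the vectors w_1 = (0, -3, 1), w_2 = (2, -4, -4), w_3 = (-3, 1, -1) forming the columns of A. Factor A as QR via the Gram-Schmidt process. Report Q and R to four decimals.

Q = [[0.0000, 0.3676, -0.9300], [-0.9487, -0.2941, -0.1162], [0.3162, -0.8823, -0.3487]], R = [[3.1623, 2.5298, -1.2649], [0.0000, 5.4406, -0.5147], [0.0000, 0.0000, 3.0224]]

q_1 = w_1/‖w_1‖ = (0, -3, 1)/3.1623 = (0.0000, -0.9487, 0.3162).
r_{12} = q_1·w_2 = 2.5298.
u_2 = w_2 − 2.5298·q_1 = (2.0000, -1.6000, -4.8000).
‖u_2‖ = 5.4406, so q_2 = (0.3676, -0.2941, -0.8823).
r_{13} = q_1·w_3 = -1.2649; r_{23} = q_2·w_3 = -0.5147.
u_3 = w_3 + 1.2649·q_1 + 0.5147·q_2 = (-2.8108, -0.3514, -1.0541).
‖u_3‖ = 3.0224, so q_3 = (-0.9300, -0.1162, -0.3487).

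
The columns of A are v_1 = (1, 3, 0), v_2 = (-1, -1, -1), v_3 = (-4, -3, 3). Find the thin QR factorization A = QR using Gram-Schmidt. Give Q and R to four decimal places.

Q = [[0.3162, -0.5071, -0.8018], [0.9487, 0.1690, 0.2673], [0.0000, -0.8452, 0.5345]], R = [[3.1623, -1.2649, -4.1110], [0.0000, 1.1832, -1.0142], [0.0000, 0.0000, 4.0089]]

v_1 = (1, 3, 0); ‖v_1‖ = 3.1623, so q_1 = (0.3162, 0.9487, 0.0000).
q_1·v_2 = 0.3162·(-1) + 0.9487·(-1) + 0.0000·(-1) = -1.2649.
u_2 = v_2 + 1.2649·q_1 = (-0.6000, 0.2000, -1.0000).
‖u_2‖ = 1.1832, so q_2 = (-0.5071, 0.1690, -0.8452).
q_1·v_3 = 0.3162·(-4) + 0.9487·(-3) + 0.0000·3 = -4.1110; q_2·v_3 = (-0.5071)·(-4) + 0.1690·(-3) + (-0.8452)·3 = -1.0142.
u_3 = v_3 + 4.1110·q_1 + 1.0142·q_2 = (-3.2143, 1.0714, 2.1429).
‖u_3‖ = 4.0089, so q_3 = (-0.8018, 0.2673, 0.5345).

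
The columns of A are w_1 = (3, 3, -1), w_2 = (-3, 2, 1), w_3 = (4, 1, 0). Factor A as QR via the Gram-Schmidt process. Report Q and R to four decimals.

Q = [[0.6882, -0.6529, 0.3162], [0.6882, 0.7255, 0.0000], [-0.2294, 0.2176, 0.9487]], R = [[4.3589, -0.9177, 3.4412], [0.0000, 3.6274, -1.8862], [0.0000, 0.0000, 1.2649]]

w_1 = (3, 3, -1); ‖w_1‖ = 4.3589, so q_1 = (0.6882, 0.6882, -0.2294).
q_1·w_2 = 0.6882·(-3) + 0.6882·2 + (-0.2294)·1 = -0.9177.
u_2 = w_2 + 0.9177·q_1 = (-2.3684, 2.6316, 0.7895).
‖u_2‖ = 3.6274, so q_2 = (-0.6529, 0.7255, 0.2176).
q_1·w_3 = 0.6882·4 + 0.6882·1 + (-0.2294)·0 = 3.4412; q_2·w_3 = (-0.6529)·4 + 0.7255·1 + 0.2176·0 = -1.8862.
u_3 = w_3 − 3.4412·q_1 + 1.8862·q_2 = (0.4000, 0.0000, 1.2000).
‖u_3‖ = 1.2649, so q_3 = (0.3162, 0.0000, 0.9487).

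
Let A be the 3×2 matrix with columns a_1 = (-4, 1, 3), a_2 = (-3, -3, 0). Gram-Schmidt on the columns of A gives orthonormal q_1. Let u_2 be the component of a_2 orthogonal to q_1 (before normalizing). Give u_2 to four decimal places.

a_1 = (-4, 1, 3); ‖a_1‖ = 5.0990, so q_1 = (-0.7845, 0.1961, 0.5883).
q_1·a_2 = (-0.7845)·(-3) + 0.1961·(-3) + 0.5883·0 = 1.7650.
u_2 = a_2 − 1.7650·q_1 = (-1.6154, -3.3462, -1.0385).

u_2 = (-1.6154, -3.3462, -1.0385)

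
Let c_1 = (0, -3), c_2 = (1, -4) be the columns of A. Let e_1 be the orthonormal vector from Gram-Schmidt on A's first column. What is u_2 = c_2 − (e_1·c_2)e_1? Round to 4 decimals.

c_1 = (0, -3); ‖c_1‖ = 3.0000, so e_1 = (0.0000, -1.0000).
e_1·c_2 = 0.0000·1 + (-1.0000)·(-4) = 4.0000.
u_2 = c_2 − 4.0000·e_1 = (1.0000, 0.0000).

u_2 = (1.0000, 0.0000)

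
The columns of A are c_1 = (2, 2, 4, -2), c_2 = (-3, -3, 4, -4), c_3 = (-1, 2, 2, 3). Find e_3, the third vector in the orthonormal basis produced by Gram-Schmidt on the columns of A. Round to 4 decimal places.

e_3 = (-0.5130, 0.2433, 0.4721, 0.6744)

c_1 = (2, 2, 4, -2); ‖c_1‖ = 5.2915, so e_1 = (0.3780, 0.3780, 0.7559, -0.3780).
e_1·c_2 = 0.3780·(-3) + 0.3780·(-3) + 0.7559·4 + (-0.3780)·(-4) = 2.2678.
u_2 = c_2 − 2.2678·e_1 = (-3.8571, -3.8571, 2.2857, -3.1429).
‖u_2‖ = 6.6975, so e_2 = (-0.5759, -0.5759, 0.3413, -0.4693).
e_1·c_3 = 0.3780·(-1) + 0.3780·2 + 0.7559·2 + (-0.3780)·3 = 0.7559; e_2·c_3 = (-0.5759)·(-1) + (-0.5759)·2 + 0.3413·2 + (-0.4693)·3 = -1.3011.
u_3 = c_3 − 0.7559·e_1 + 1.3011·e_2 = (-2.0350, 0.9650, 1.8726, 2.6752).
‖u_3‖ = 3.9668, so e_3 = (-0.5130, 0.2433, 0.4721, 0.6744).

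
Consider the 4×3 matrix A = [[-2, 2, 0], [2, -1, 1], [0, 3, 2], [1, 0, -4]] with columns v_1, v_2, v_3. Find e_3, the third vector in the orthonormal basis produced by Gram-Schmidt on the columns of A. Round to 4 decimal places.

v_1 = (-2, 2, 0, 1); ‖v_1‖ = 3.0000, so e_1 = (-0.6667, 0.6667, 0.0000, 0.3333).
e_1·v_2 = (-0.6667)·2 + 0.6667·(-1) + 0.0000·3 + 0.3333·0 = -2.0000.
u_2 = v_2 + 2.0000·e_1 = (0.6667, 0.3333, 3.0000, 0.6667).
‖u_2‖ = 3.1623, so e_2 = (0.2108, 0.1054, 0.9487, 0.2108).
e_1·v_3 = (-0.6667)·0 + 0.6667·1 + 0.0000·2 + 0.3333·(-4) = -0.6667; e_2·v_3 = 0.2108·0 + 0.1054·1 + 0.9487·2 + 0.2108·(-4) = 1.1595.
u_3 = v_3 + 0.6667·e_1 − 1.1595·e_2 = (-0.6889, 1.3222, 0.9000, -4.0222).
‖u_3‖ = 4.3830, so e_3 = (-0.1572, 0.3017, 0.2053, -0.9177).

e_3 = (-0.1572, 0.3017, 0.2053, -0.9177)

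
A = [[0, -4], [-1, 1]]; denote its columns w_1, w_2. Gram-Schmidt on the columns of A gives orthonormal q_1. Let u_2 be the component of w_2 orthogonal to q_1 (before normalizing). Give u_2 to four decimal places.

q_1 = w_1/‖w_1‖ = (0, -1)/1.0000 = (0.0000, -1.0000).
r_{12} = q_1·w_2 = -1.0000.
u_2 = w_2 + 1.0000·q_1 = (-4.0000, 0.0000).

u_2 = (-4.0000, 0.0000)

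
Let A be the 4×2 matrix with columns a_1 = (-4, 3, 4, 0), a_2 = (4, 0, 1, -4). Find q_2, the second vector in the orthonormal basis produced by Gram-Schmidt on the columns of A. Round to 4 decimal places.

q_1 = a_1/‖a_1‖ = (-4, 3, 4, 0)/6.4031 = (-0.6247, 0.4685, 0.6247, 0.0000).
r_{12} = q_1·a_2 = -1.8741.
u_2 = a_2 + 1.8741·q_1 = (2.8293, 0.8780, 2.1707, -4.0000).
‖u_2‖ = 5.4303, so q_2 = (0.5210, 0.1617, 0.3997, -0.7366).

q_2 = (0.5210, 0.1617, 0.3997, -0.7366)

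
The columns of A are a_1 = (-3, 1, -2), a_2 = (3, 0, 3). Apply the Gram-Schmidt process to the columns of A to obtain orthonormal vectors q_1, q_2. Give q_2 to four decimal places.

a_1 = (-3, 1, -2); ‖a_1‖ = 3.7417, so q_1 = (-0.8018, 0.2673, -0.5345).
q_1·a_2 = (-0.8018)·3 + 0.2673·0 + (-0.5345)·3 = -4.0089.
u_2 = a_2 + 4.0089·q_1 = (-0.2143, 1.0714, 0.8571).
‖u_2‖ = 1.3887, so q_2 = (-0.1543, 0.7715, 0.6172).

q_2 = (-0.1543, 0.7715, 0.6172)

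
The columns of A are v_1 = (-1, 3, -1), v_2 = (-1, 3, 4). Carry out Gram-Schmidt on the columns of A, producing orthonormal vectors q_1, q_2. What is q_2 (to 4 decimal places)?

v_1 = (-1, 3, -1); ‖v_1‖ = 3.3166, so q_1 = (-0.3015, 0.9045, -0.3015).
q_1·v_2 = (-0.3015)·(-1) + 0.9045·3 + (-0.3015)·4 = 1.8091.
u_2 = v_2 − 1.8091·q_1 = (-0.4545, 1.3636, 4.5455).
‖u_2‖ = 4.7673, so q_2 = (-0.0953, 0.2860, 0.9535).

q_2 = (-0.0953, 0.2860, 0.9535)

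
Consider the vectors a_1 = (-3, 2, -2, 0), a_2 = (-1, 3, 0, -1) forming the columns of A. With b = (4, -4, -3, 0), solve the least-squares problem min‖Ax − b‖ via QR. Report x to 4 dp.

e_1 = a_1/‖a_1‖ = (-3, 2, -2, 0)/4.1231 = (-0.7276, 0.4851, -0.4851, 0.0000).
r_{12} = e_1·a_2 = 2.1828.
u_2 = a_2 − 2.1828·e_1 = (0.5882, 1.9412, 1.0588, -1.0000).
‖u_2‖ = 2.4971, so e_2 = (0.2356, 0.7774, 0.4240, -0.4005).
Qᵀb = (-3.3955, -3.4393).
Back-substitute: x_2 = -3.4393/2.4971 = -1.3774.
x_1 = (-3.3955 − 2.1828·(-1.3774))/4.1231 = -0.0943.

x = (-0.0943, -1.3774)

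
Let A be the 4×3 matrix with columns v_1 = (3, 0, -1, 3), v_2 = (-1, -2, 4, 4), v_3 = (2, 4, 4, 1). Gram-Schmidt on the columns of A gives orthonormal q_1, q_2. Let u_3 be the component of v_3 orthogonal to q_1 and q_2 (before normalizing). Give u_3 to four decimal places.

u_3 = (1.6460, 4.4867, 3.2257, -0.5708)

q_1 = v_1/‖v_1‖ = (3, 0, -1, 3)/4.3589 = (0.6882, 0.0000, -0.2294, 0.6882).
r_{12} = q_1·v_2 = 1.1471.
u_2 = v_2 − 1.1471·q_1 = (-1.7895, -2.0000, 4.2632, 3.2105).
‖u_2‖ = 5.9736, so q_2 = (-0.2996, -0.3348, 0.7137, 0.5375).
r_{13} = q_1·v_3 = 1.1471; r_{23} = q_2·v_3 = 1.4538.
u_3 = v_3 − 1.1471·q_1 − 1.4538·q_2 = (1.6460, 4.4867, 3.2257, -0.5708).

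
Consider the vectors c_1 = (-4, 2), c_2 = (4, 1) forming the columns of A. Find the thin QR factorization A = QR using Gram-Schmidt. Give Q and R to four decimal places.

c_1 = (-4, 2); ‖c_1‖ = 4.4721, so q_1 = (-0.8944, 0.4472).
q_1·c_2 = (-0.8944)·4 + 0.4472·1 = -3.1305.
u_2 = c_2 + 3.1305·q_1 = (1.2000, 2.4000).
‖u_2‖ = 2.6833, so q_2 = (0.4472, 0.8944).

Q = [[-0.8944, 0.4472], [0.4472, 0.8944]], R = [[4.4721, -3.1305], [0.0000, 2.6833]]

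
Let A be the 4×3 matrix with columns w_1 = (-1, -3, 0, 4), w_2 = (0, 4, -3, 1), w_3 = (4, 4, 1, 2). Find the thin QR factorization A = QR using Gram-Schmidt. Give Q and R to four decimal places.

Q = [[-0.1961, -0.0634, 0.7306], [-0.5883, 0.6342, 0.2724], [0.0000, -0.6183, 0.4922], [0.7845, 0.4598, 0.3870]], R = [[5.0990, -1.5689, -1.5689], [0.0000, 4.8516, 2.5844], [0.0000, 0.0000, 5.2782]]

w_1 = (-1, -3, 0, 4); ‖w_1‖ = 5.0990, so e_1 = (-0.1961, -0.5883, 0.0000, 0.7845).
e_1·w_2 = (-0.1961)·0 + (-0.5883)·4 + 0.0000·(-3) + 0.7845·1 = -1.5689.
u_2 = w_2 + 1.5689·e_1 = (-0.3077, 3.0769, -3.0000, 2.2308).
‖u_2‖ = 4.8516, so e_2 = (-0.0634, 0.6342, -0.6183, 0.4598).
e_1·w_3 = (-0.1961)·4 + (-0.5883)·4 + 0.0000·1 + 0.7845·2 = -1.5689; e_2·w_3 = (-0.0634)·4 + 0.6342·4 + (-0.6183)·1 + 0.4598·2 = 2.5844.
u_3 = w_3 + 1.5689·e_1 − 2.5844·e_2 = (3.8562, 1.4379, 2.5980, 2.0425).
‖u_3‖ = 5.2782, so e_3 = (0.7306, 0.2724, 0.4922, 0.3870).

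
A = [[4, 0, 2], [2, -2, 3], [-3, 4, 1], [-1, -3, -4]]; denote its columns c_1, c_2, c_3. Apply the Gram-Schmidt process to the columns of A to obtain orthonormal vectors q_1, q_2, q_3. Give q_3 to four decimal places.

q_3 = (-0.3716, 0.8502, 0.1802, -0.3266)

c_1 = (4, 2, -3, -1); ‖c_1‖ = 5.4772, so q_1 = (0.7303, 0.3651, -0.5477, -0.1826).
q_1·c_2 = 0.7303·0 + 0.3651·(-2) + (-0.5477)·4 + (-0.1826)·(-3) = -2.3735.
u_2 = c_2 + 2.3735·q_1 = (1.7333, -1.1333, 2.7000, -3.4333).
‖u_2‖ = 4.8339, so q_2 = (0.3586, -0.2345, 0.5586, -0.7103).
q_1·c_3 = 0.7303·2 + 0.3651·3 + (-0.5477)·1 + (-0.1826)·(-4) = 2.7386; q_2·c_3 = 0.3586·2 + (-0.2345)·3 + 0.5586·1 + (-0.7103)·(-4) = 3.4134.
u_3 = c_3 − 2.7386·q_1 − 3.4134·q_2 = (-1.2240, 2.8003, 0.5934, -1.0756).
‖u_3‖ = 3.2937, so q_3 = (-0.3716, 0.8502, 0.1802, -0.3266).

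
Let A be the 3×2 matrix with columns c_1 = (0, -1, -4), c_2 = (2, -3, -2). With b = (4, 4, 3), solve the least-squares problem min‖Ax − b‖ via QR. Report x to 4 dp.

c_1 = (0, -1, -4); ‖c_1‖ = 4.1231, so e_1 = (0.0000, -0.2425, -0.9701).
e_1·c_2 = 0.0000·2 + (-0.2425)·(-3) + (-0.9701)·(-2) = 2.6679.
u_2 = c_2 − 2.6679·e_1 = (2.0000, -2.3529, 0.5882).
‖u_2‖ = 3.1436, so e_2 = (0.6362, -0.7485, 0.1871).
Qᵀb = (-3.8806, 0.1123).
Back-substitute: x_2 = 0.1123/3.1436 = 0.0357.
x_1 = (-3.8806 − 2.6679·0.0357)/4.1231 = -0.9643.

x = (-0.9643, 0.0357)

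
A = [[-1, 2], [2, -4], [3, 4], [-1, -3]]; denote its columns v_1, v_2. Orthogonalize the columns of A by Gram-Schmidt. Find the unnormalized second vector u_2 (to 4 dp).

u_2 = (2.3333, -4.6667, 3.0000, -2.6667)

v_1 = (-1, 2, 3, -1); ‖v_1‖ = 3.8730, so e_1 = (-0.2582, 0.5164, 0.7746, -0.2582).
e_1·v_2 = (-0.2582)·2 + 0.5164·(-4) + 0.7746·4 + (-0.2582)·(-3) = 1.2910.
u_2 = v_2 − 1.2910·e_1 = (2.3333, -4.6667, 3.0000, -2.6667).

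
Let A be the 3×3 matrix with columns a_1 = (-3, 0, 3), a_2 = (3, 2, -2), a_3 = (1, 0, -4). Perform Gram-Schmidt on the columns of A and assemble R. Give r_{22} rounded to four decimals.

r_{22} = 2.1213

q_1 = a_1/‖a_1‖ = (-3, 0, 3)/4.2426 = (-0.7071, 0.0000, 0.7071).
r_{12} = q_1·a_2 = -3.5355.
u_2 = a_2 + 3.5355·q_1 = (0.5000, 2.0000, 0.5000).
r_{22} = ‖u_2‖ = 2.1213.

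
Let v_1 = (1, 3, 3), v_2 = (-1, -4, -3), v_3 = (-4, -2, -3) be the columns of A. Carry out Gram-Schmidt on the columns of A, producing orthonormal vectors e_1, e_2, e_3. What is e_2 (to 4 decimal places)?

e_2 = (0.2176, -0.7255, 0.6529)

e_1 = v_1/‖v_1‖ = (1, 3, 3)/4.3589 = (0.2294, 0.6882, 0.6882).
r_{12} = e_1·v_2 = -5.0471.
u_2 = v_2 + 5.0471·e_1 = (0.1579, -0.5263, 0.4737).
‖u_2‖ = 0.7255, so e_2 = (0.2176, -0.7255, 0.6529).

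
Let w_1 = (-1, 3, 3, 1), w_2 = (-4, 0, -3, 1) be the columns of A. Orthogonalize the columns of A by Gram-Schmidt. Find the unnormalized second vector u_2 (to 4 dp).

w_1 = (-1, 3, 3, 1); ‖w_1‖ = 4.4721, so q_1 = (-0.2236, 0.6708, 0.6708, 0.2236).
q_1·w_2 = (-0.2236)·(-4) + 0.6708·0 + 0.6708·(-3) + 0.2236·1 = -0.8944.
u_2 = w_2 + 0.8944·q_1 = (-4.2000, 0.6000, -2.4000, 1.2000).

u_2 = (-4.2000, 0.6000, -2.4000, 1.2000)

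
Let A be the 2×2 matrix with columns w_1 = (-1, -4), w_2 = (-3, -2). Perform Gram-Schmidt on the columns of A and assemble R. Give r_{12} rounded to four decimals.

r_{12} = 2.6679

w_1 = (-1, -4); ‖w_1‖ = 4.1231, so q_1 = (-0.2425, -0.9701).
r_{12} = q_1·w_2 = 2.6679.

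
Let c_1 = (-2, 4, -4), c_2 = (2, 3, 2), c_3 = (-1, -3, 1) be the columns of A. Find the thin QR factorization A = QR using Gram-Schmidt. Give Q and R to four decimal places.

c_1 = (-2, 4, -4); ‖c_1‖ = 6.0000, so e_1 = (-0.3333, 0.6667, -0.6667).
e_1·c_2 = (-0.3333)·2 + 0.6667·3 + (-0.6667)·2 = 0.0000.
u_2 = c_2 + 0.0000·e_1 = (2.0000, 3.0000, 2.0000).
‖u_2‖ = 4.1231, so e_2 = (0.4851, 0.7276, 0.4851).
e_1·c_3 = (-0.3333)·(-1) + 0.6667·(-3) + (-0.6667)·1 = -2.3333; e_2·c_3 = 0.4851·(-1) + 0.7276·(-3) + 0.4851·1 = -2.1828.
u_3 = c_3 + 2.3333·e_1 + 2.1828·e_2 = (-0.7190, 0.1438, 0.5033).
‖u_3‖ = 0.8893, so e_3 = (-0.8085, 0.1617, 0.5659).

Q = [[-0.3333, 0.4851, -0.8085], [0.6667, 0.7276, 0.1617], [-0.6667, 0.4851, 0.5659]], R = [[6.0000, 0.0000, -2.3333], [0.0000, 4.1231, -2.1828], [0.0000, 0.0000, 0.8893]]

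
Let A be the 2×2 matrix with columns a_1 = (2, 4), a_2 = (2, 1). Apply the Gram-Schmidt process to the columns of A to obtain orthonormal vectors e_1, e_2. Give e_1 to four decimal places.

a_1 = (2, 4); ‖a_1‖ = 4.4721, so e_1 = (0.4472, 0.8944).

e_1 = (0.4472, 0.8944)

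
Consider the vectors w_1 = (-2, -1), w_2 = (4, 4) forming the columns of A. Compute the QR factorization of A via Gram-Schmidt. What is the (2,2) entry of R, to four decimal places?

w_1 = (-2, -1); ‖w_1‖ = 2.2361, so q_1 = (-0.8944, -0.4472).
q_1·w_2 = (-0.8944)·4 + (-0.4472)·4 = -5.3666.
u_2 = w_2 + 5.3666·q_1 = (-0.8000, 1.6000).
r_{22} = ‖u_2‖ = 1.7889.

r_{22} = 1.7889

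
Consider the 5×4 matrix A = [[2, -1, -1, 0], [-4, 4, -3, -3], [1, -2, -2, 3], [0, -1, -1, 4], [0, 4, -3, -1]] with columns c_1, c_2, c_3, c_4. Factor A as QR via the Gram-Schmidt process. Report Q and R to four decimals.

q_1 = c_1/‖c_1‖ = (2, -4, 1, 0, 0)/4.5826 = (0.4364, -0.8729, 0.2182, 0.0000, 0.0000).
r_{12} = q_1·c_2 = -4.3644.
u_2 = c_2 + 4.3644·q_1 = (0.9048, 0.1905, -1.0476, -1.0000, 4.0000).
‖u_2‖ = 4.3534, so q_2 = (0.2078, 0.0438, -0.2406, -0.2297, 0.9188).
r_{13} = q_1·c_3 = 1.7457; r_{23} = q_2·c_3 = -2.3845.
u_3 = c_3 − 1.7457·q_1 + 2.3845·q_2 = (-1.2663, -1.3719, -2.9548, -1.5477, -0.8090).
‖u_3‖ = 3.9072, so q_3 = (-0.3241, -0.3511, -0.7562, -0.3961, -0.2071).
r_{14} = q_1·c_4 = 3.2733; r_{24} = q_2·c_4 = -2.6908; r_{34} = q_3·c_4 = -2.5928.
u_4 = c_4 − 3.2733·q_1 + 2.6908·q_2 + 2.5928·q_3 = (-1.7097, -0.9355, -0.3226, 2.3548, 0.9355).
‖u_4‖ = 3.2129, so q_4 = (-0.5321, -0.2912, -0.1004, 0.7329, 0.2912).

Q = [[0.4364, 0.2078, -0.3241, -0.5321], [-0.8729, 0.0438, -0.3511, -0.2912], [0.2182, -0.2406, -0.7562, -0.1004], [0.0000, -0.2297, -0.3961, 0.7329], [0.0000, 0.9188, -0.2071, 0.2912]], R = [[4.5826, -4.3644, 1.7457, 3.2733], [0.0000, 4.3534, -2.3845, -2.6908], [0.0000, 0.0000, 3.9072, -2.5928], [0.0000, 0.0000, 0.0000, 3.2129]]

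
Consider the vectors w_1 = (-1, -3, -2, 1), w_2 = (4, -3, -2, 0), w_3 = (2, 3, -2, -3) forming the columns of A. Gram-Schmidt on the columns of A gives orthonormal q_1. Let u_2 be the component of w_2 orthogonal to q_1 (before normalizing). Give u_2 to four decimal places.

q_1 = w_1/‖w_1‖ = (-1, -3, -2, 1)/3.8730 = (-0.2582, -0.7746, -0.5164, 0.2582).
r_{12} = q_1·w_2 = 2.3238.
u_2 = w_2 − 2.3238·q_1 = (4.6000, -1.2000, -0.8000, -0.6000).

u_2 = (4.6000, -1.2000, -0.8000, -0.6000)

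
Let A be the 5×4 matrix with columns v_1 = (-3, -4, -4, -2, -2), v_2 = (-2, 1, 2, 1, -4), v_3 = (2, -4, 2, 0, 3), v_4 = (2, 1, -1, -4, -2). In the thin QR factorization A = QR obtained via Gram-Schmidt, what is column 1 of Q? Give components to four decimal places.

e_1 = v_1/‖v_1‖ = (-3, -4, -4, -2, -2)/7.0000 = (-0.4286, -0.5714, -0.5714, -0.2857, -0.2857).

e_1 = (-0.4286, -0.5714, -0.5714, -0.2857, -0.2857)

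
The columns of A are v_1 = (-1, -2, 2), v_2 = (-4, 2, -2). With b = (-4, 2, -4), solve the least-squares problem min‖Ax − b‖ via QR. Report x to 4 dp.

v_1 = (-1, -2, 2); ‖v_1‖ = 3.0000, so q_1 = (-0.3333, -0.6667, 0.6667).
q_1·v_2 = (-0.3333)·(-4) + (-0.6667)·2 + 0.6667·(-2) = -1.3333.
u_2 = v_2 + 1.3333·q_1 = (-4.4444, 1.1111, -1.1111).
‖u_2‖ = 4.7140, so q_2 = (-0.9428, 0.2357, -0.2357).
Qᵀb = (-2.6667, 5.1854).
Back-substitute: x_2 = 5.1854/4.7140 = 1.1000.
x_1 = (-2.6667 + 1.3333·1.1000)/3.0000 = -0.4000.

x = (-0.4000, 1.1000)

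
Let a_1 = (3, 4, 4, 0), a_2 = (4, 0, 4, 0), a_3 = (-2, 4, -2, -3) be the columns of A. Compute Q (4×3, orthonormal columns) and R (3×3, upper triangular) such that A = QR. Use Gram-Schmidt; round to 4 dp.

a_1 = (3, 4, 4, 0); ‖a_1‖ = 6.4031, so e_1 = (0.4685, 0.6247, 0.6247, 0.0000).
e_1·a_2 = 0.4685·4 + 0.6247·0 + 0.6247·4 + 0.0000·0 = 4.3729.
u_2 = a_2 − 4.3729·e_1 = (1.9512, -2.7317, 1.2683, 0.0000).
‖u_2‖ = 3.5886, so e_2 = (0.5437, -0.7612, 0.3534, 0.0000).
e_1·a_3 = 0.4685·(-2) + 0.6247·4 + 0.6247·(-2) + 0.0000·(-3) = 0.3123; e_2·a_3 = 0.5437·(-2) + (-0.7612)·4 + 0.3534·(-2) + 0.0000·(-3) = -4.8392.
u_3 = a_3 − 0.3123·e_1 + 4.8392·e_2 = (0.4848, 0.1212, -0.4848, -3.0000).
‖u_3‖ = 3.0797, so e_3 = (0.1574, 0.0394, -0.1574, -0.9741).

Q = [[0.4685, 0.5437, 0.1574], [0.6247, -0.7612, 0.0394], [0.6247, 0.3534, -0.1574], [0.0000, 0.0000, -0.9741]], R = [[6.4031, 4.3729, 0.3123], [0.0000, 3.5886, -4.8392], [0.0000, 0.0000, 3.0797]]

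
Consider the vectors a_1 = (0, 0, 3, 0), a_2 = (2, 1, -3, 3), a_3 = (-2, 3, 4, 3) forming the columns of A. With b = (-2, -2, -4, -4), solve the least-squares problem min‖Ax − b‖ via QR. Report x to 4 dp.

x = (-2.2131, -1.1639, -0.2131)

a_1 = (0, 0, 3, 0); ‖a_1‖ = 3.0000, so q_1 = (0.0000, 0.0000, 1.0000, 0.0000).
q_1·a_2 = 0.0000·2 + 0.0000·1 + 1.0000·(-3) + 0.0000·3 = -3.0000.
u_2 = a_2 + 3.0000·q_1 = (2.0000, 1.0000, 0.0000, 3.0000).
‖u_2‖ = 3.7417, so q_2 = (0.5345, 0.2673, 0.0000, 0.8018).
q_1·a_3 = 0.0000·(-2) + 0.0000·3 + 1.0000·4 + 0.0000·3 = 4.0000; q_2·a_3 = 0.5345·(-2) + 0.2673·3 + 0.0000·4 + 0.8018·3 = 2.1381.
u_3 = a_3 − 4.0000·q_1 − 2.1381·q_2 = (-3.1429, 2.4286, 0.0000, 1.2857).
‖u_3‖ = 4.1748, so q_3 = (-0.7528, 0.5817, 0.0000, 0.3080).
Qᵀb = (-4.0000, -4.8107, -0.8897).
Back-substitute: x_3 = -0.8897/4.1748 = -0.2131.
x_2 = (-4.8107 − 2.1381·(-0.2131))/3.7417 = -1.1639.
x_1 = (-4.0000 + 3.0000·(-1.1639) − 4.0000·(-0.2131))/3.0000 = -2.2131.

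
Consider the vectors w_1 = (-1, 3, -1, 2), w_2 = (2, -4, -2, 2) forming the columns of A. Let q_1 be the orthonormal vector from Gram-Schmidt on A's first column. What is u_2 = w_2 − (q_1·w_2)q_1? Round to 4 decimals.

u_2 = (1.4667, -2.4000, -2.5333, 3.0667)

w_1 = (-1, 3, -1, 2); ‖w_1‖ = 3.8730, so q_1 = (-0.2582, 0.7746, -0.2582, 0.5164).
q_1·w_2 = (-0.2582)·2 + 0.7746·(-4) + (-0.2582)·(-2) + 0.5164·2 = -2.0656.
u_2 = w_2 + 2.0656·q_1 = (1.4667, -2.4000, -2.5333, 3.0667).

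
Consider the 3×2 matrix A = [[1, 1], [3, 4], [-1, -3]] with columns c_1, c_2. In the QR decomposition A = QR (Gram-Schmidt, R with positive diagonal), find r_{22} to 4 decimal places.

c_1 = (1, 3, -1); ‖c_1‖ = 3.3166, so e_1 = (0.3015, 0.9045, -0.3015).
e_1·c_2 = 0.3015·1 + 0.9045·4 + (-0.3015)·(-3) = 4.8242.
u_2 = c_2 − 4.8242·e_1 = (-0.4545, -0.3636, -1.5455).
r_{22} = ‖u_2‖ = 1.6514.

r_{22} = 1.6514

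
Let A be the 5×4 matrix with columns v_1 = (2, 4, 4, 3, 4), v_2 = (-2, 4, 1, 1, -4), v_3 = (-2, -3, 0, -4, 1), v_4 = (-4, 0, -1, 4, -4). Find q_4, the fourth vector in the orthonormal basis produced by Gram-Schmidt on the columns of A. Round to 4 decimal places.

v_1 = (2, 4, 4, 3, 4); ‖v_1‖ = 7.8102, so q_1 = (0.2561, 0.5121, 0.5121, 0.3841, 0.5121).
q_1·v_2 = 0.2561·(-2) + 0.5121·4 + 0.5121·1 + 0.3841·1 + 0.5121·(-4) = 0.3841.
u_2 = v_2 − 0.3841·q_1 = (-2.0984, 3.8033, 0.8033, 0.8525, -4.1967).
‖u_2‖ = 6.1524, so q_2 = (-0.3411, 0.6182, 0.1306, 0.1386, -0.6821).
q_1·v_3 = 0.2561·(-2) + 0.5121·(-3) + 0.5121·0 + 0.3841·(-4) + 0.5121·1 = -3.0729; q_2·v_3 = (-0.3411)·(-2) + 0.6182·(-3) + 0.1306·0 + 0.1386·(-4) + (-0.6821)·1 = -2.4087.
u_3 = v_3 + 3.0729·q_1 + 2.4087·q_2 = (-2.0346, 0.0628, 1.8883, -2.4859, 0.9307).
‖u_3‖ = 3.8413, so q_3 = (-0.5297, 0.0163, 0.4916, -0.6472, 0.2423).
q_1·v_4 = 0.2561·(-4) + 0.5121·0 + 0.5121·(-1) + 0.3841·4 + 0.5121·(-4) = -2.0486; q_2·v_4 = (-0.3411)·(-4) + 0.6182·0 + 0.1306·(-1) + 0.1386·4 + (-0.6821)·(-4) = 4.5164; q_3·v_4 = (-0.5297)·(-4) + 0.0163·0 + 0.4916·(-1) + (-0.6472)·4 + 0.2423·(-4) = -1.9307.
u_4 = v_4 + 2.0486·q_1 − 4.5164·q_2 + 1.9307·q_3 = (-2.9577, -1.7112, 0.4086, 2.9117, 0.5977).
‖u_4‖ = 4.5473, so q_4 = (-0.6504, -0.3763, 0.0898, 0.6403, 0.1314).

q_4 = (-0.6504, -0.3763, 0.0898, 0.6403, 0.1314)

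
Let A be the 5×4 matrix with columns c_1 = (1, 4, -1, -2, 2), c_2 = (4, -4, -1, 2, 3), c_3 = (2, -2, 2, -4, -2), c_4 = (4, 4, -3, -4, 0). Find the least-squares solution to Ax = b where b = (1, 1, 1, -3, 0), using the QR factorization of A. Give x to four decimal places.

x = (0.6337, -0.0444, 0.5633, -0.1491)

c_1 = (1, 4, -1, -2, 2); ‖c_1‖ = 5.0990, so q_1 = (0.1961, 0.7845, -0.1961, -0.3922, 0.3922).
q_1·c_2 = 0.1961·4 + 0.7845·(-4) + (-0.1961)·(-1) + (-0.3922)·2 + 0.3922·3 = -1.7650.
u_2 = c_2 + 1.7650·q_1 = (4.3462, -2.6154, -1.3462, 1.3077, 3.6923).
‖u_2‖ = 6.5486, so q_2 = (0.6637, -0.3994, -0.2056, 0.1997, 0.5638).
q_1·c_3 = 0.1961·2 + 0.7845·(-2) + (-0.1961)·2 + (-0.3922)·(-4) + 0.3922·(-2) = -0.7845; q_2·c_3 = 0.6637·2 + (-0.3994)·(-2) + (-0.2056)·2 + 0.1997·(-4) + 0.5638·(-2) = -0.2114.
u_3 = c_3 + 0.7845·q_1 + 0.2114·q_2 = (2.2942, -1.4691, 1.8027, -4.2655, -1.5731).
‖u_3‖ = 5.5982, so q_3 = (0.4098, -0.2624, 0.3220, -0.7619, -0.2810).
q_1·c_4 = 0.1961·4 + 0.7845·4 + (-0.1961)·(-3) + (-0.3922)·(-4) + 0.3922·0 = 6.0796; q_2·c_4 = 0.6637·4 + (-0.3994)·4 + (-0.2056)·(-3) + 0.1997·(-4) + 0.5638·0 = 0.8751; q_3·c_4 = 0.4098·4 + (-0.2624)·4 + 0.3220·(-3) + (-0.7619)·(-4) + (-0.2810)·0 = 2.6713.
u_4 = c_4 − 6.0796·q_1 − 0.8751·q_2 − 2.6713·q_3 = (1.1322, 0.2812, -2.4880, 0.2452, -2.1274).
‖u_4‖ = 3.4838, so q_4 = (0.3250, 0.0807, -0.7142, 0.0704, -0.6107).
Qᵀb = (1.9612, -0.5403, 2.7552, -0.5196).
Back-substitute: x_4 = -0.5196/3.4838 = -0.1491.
x_3 = (2.7552 − 2.6713·(-0.1491))/5.5982 = 0.5633.
x_2 = (-0.5403 + 0.2114·0.5633 − 0.8751·(-0.1491))/6.5486 = -0.0444.
x_1 = (1.9612 + 1.7650·(-0.0444) + 0.7845·0.5633 − 6.0796·(-0.1491))/5.0990 = 0.6337.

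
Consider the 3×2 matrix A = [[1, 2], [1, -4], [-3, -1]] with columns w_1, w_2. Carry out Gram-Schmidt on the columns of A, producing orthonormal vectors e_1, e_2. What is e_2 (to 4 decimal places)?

w_1 = (1, 1, -3); ‖w_1‖ = 3.3166, so e_1 = (0.3015, 0.3015, -0.9045).
e_1·w_2 = 0.3015·2 + 0.3015·(-4) + (-0.9045)·(-1) = 0.3015.
u_2 = w_2 − 0.3015·e_1 = (1.9091, -4.0909, -0.7273).
‖u_2‖ = 4.5726, so e_2 = (0.4175, -0.8946, -0.1590).

e_2 = (0.4175, -0.8946, -0.1590)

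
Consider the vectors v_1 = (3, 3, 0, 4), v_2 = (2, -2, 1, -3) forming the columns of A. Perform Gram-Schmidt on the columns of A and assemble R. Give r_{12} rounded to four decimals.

v_1 = (3, 3, 0, 4); ‖v_1‖ = 5.8310, so e_1 = (0.5145, 0.5145, 0.0000, 0.6860).
r_{12} = e_1·v_2 = -2.0580.

r_{12} = -2.0580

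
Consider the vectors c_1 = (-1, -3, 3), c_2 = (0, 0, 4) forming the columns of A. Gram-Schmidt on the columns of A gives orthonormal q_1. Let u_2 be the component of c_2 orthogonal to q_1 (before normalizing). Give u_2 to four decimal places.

c_1 = (-1, -3, 3); ‖c_1‖ = 4.3589, so q_1 = (-0.2294, -0.6882, 0.6882).
q_1·c_2 = (-0.2294)·0 + (-0.6882)·0 + 0.6882·4 = 2.7530.
u_2 = c_2 − 2.7530·q_1 = (0.6316, 1.8947, 2.1053).

u_2 = (0.6316, 1.8947, 2.1053)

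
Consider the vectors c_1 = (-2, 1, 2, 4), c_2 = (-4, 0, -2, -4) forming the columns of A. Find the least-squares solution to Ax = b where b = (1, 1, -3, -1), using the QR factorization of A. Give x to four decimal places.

q_1 = c_1/‖c_1‖ = (-2, 1, 2, 4)/5.0000 = (-0.4000, 0.2000, 0.4000, 0.8000).
r_{12} = q_1·c_2 = -2.4000.
u_2 = c_2 + 2.4000·q_1 = (-4.9600, 0.4800, -1.0400, -2.0800).
‖u_2‖ = 5.4991, so q_2 = (-0.9020, 0.0873, -0.1891, -0.3782).
Qᵀb = (-2.2000, 0.1309).
Back-substitute: x_2 = 0.1309/5.4991 = 0.0238.
x_1 = (-2.2000 + 2.4000·0.0238)/5.0000 = -0.4286.

x = (-0.4286, 0.0238)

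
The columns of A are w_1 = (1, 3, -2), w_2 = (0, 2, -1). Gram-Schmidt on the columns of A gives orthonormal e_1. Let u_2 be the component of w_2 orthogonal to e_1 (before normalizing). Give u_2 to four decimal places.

w_1 = (1, 3, -2); ‖w_1‖ = 3.7417, so e_1 = (0.2673, 0.8018, -0.5345).
e_1·w_2 = 0.2673·0 + 0.8018·2 + (-0.5345)·(-1) = 2.1381.
u_2 = w_2 − 2.1381·e_1 = (-0.5714, 0.2857, 0.1429).

u_2 = (-0.5714, 0.2857, 0.1429)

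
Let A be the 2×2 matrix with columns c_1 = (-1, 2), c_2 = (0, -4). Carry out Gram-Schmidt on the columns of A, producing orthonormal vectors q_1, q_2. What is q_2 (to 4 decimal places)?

q_2 = (-0.8944, -0.4472)

q_1 = c_1/‖c_1‖ = (-1, 2)/2.2361 = (-0.4472, 0.8944).
r_{12} = q_1·c_2 = -3.5777.
u_2 = c_2 + 3.5777·q_1 = (-1.6000, -0.8000).
‖u_2‖ = 1.7889, so q_2 = (-0.8944, -0.4472).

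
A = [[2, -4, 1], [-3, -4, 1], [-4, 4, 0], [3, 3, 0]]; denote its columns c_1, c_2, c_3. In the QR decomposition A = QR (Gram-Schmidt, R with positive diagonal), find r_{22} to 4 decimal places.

e_1 = c_1/‖c_1‖ = (2, -3, -4, 3)/6.1644 = (0.3244, -0.4867, -0.6489, 0.4867).
r_{12} = e_1·c_2 = -0.4867.
u_2 = c_2 + 0.4867·e_1 = (-3.8421, -4.2368, 3.6842, 3.2368).
r_{22} = ‖u_2‖ = 7.5341.

r_{22} = 7.5341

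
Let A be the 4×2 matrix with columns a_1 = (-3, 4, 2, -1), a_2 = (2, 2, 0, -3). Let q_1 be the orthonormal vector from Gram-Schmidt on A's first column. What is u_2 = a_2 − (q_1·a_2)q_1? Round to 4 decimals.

q_1 = a_1/‖a_1‖ = (-3, 4, 2, -1)/5.4772 = (-0.5477, 0.7303, 0.3651, -0.1826).
r_{12} = q_1·a_2 = 0.9129.
u_2 = a_2 − 0.9129·q_1 = (2.5000, 1.3333, -0.3333, -2.8333).

u_2 = (2.5000, 1.3333, -0.3333, -2.8333)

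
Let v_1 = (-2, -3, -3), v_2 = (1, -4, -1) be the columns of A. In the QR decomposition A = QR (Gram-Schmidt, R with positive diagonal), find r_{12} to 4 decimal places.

v_1 = (-2, -3, -3); ‖v_1‖ = 4.6904, so q_1 = (-0.4264, -0.6396, -0.6396).
r_{12} = q_1·v_2 = 2.7716.

r_{12} = 2.7716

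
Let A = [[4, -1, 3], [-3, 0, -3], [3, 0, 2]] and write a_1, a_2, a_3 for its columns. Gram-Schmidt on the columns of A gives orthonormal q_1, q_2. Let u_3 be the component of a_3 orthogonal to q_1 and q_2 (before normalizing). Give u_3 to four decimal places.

q_1 = a_1/‖a_1‖ = (4, -3, 3)/5.8310 = (0.6860, -0.5145, 0.5145).
r_{12} = q_1·a_2 = -0.6860.
u_2 = a_2 + 0.6860·q_1 = (-0.5294, -0.3529, 0.3529).
‖u_2‖ = 0.7276, so q_2 = (-0.7276, -0.4851, 0.4851).
r_{13} = q_1·a_3 = 4.6305; r_{23} = q_2·a_3 = 0.2425.
u_3 = a_3 − 4.6305·q_1 − 0.2425·q_2 = (0.0000, -0.5000, -0.5000).

u_3 = (0.0000, -0.5000, -0.5000)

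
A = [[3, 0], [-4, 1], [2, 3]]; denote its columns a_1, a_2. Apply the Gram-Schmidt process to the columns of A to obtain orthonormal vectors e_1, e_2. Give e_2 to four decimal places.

e_2 = (-0.0659, 0.4063, 0.9114)

e_1 = a_1/‖a_1‖ = (3, -4, 2)/5.3852 = (0.5571, -0.7428, 0.3714).
r_{12} = e_1·a_2 = 0.3714.
u_2 = a_2 − 0.3714·e_1 = (-0.2069, 1.2759, 2.8621).
‖u_2‖ = 3.1404, so e_2 = (-0.0659, 0.4063, 0.9114).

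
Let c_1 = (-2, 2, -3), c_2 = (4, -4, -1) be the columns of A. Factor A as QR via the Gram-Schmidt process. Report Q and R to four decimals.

Q = [[-0.4851, 0.5145], [0.4851, -0.5145], [-0.7276, -0.6860]], R = [[4.1231, -3.1530], [0.0000, 4.8020]]

c_1 = (-2, 2, -3); ‖c_1‖ = 4.1231, so q_1 = (-0.4851, 0.4851, -0.7276).
q_1·c_2 = (-0.4851)·4 + 0.4851·(-4) + (-0.7276)·(-1) = -3.1530.
u_2 = c_2 + 3.1530·q_1 = (2.4706, -2.4706, -3.2941).
‖u_2‖ = 4.8020, so q_2 = (0.5145, -0.5145, -0.6860).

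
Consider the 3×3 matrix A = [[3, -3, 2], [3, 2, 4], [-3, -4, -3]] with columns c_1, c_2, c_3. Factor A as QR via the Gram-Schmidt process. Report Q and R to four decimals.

Q = [[0.5774, -0.7845, -0.2265], [0.5774, 0.1961, 0.7926], [-0.5774, -0.5883, 0.5661]], R = [[5.1962, 1.7321, 5.1962], [0.0000, 5.0990, 0.9806], [0.0000, 0.0000, 1.0190]]

q_1 = c_1/‖c_1‖ = (3, 3, -3)/5.1962 = (0.5774, 0.5774, -0.5774).
r_{12} = q_1·c_2 = 1.7321.
u_2 = c_2 − 1.7321·q_1 = (-4.0000, 1.0000, -3.0000).
‖u_2‖ = 5.0990, so q_2 = (-0.7845, 0.1961, -0.5883).
r_{13} = q_1·c_3 = 5.1962; r_{23} = q_2·c_3 = 0.9806.
u_3 = c_3 − 5.1962·q_1 − 0.9806·q_2 = (-0.2308, 0.8077, 0.5769).
‖u_3‖ = 1.0190, so q_3 = (-0.2265, 0.7926, 0.5661).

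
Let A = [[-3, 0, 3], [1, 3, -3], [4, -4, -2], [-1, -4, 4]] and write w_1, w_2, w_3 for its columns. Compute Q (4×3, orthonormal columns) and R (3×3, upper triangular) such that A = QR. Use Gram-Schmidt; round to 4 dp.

w_1 = (-3, 1, 4, -1); ‖w_1‖ = 5.1962, so q_1 = (-0.5774, 0.1925, 0.7698, -0.1925).
q_1·w_2 = (-0.5774)·0 + 0.1925·3 + 0.7698·(-4) + (-0.1925)·(-4) = -1.7321.
u_2 = w_2 + 1.7321·q_1 = (-1.0000, 3.3333, -2.6667, -4.3333).
‖u_2‖ = 6.1644, so q_2 = (-0.1622, 0.5407, -0.4326, -0.7030).
q_1·w_3 = (-0.5774)·3 + 0.1925·(-3) + 0.7698·(-2) + (-0.1925)·4 = -4.6188; q_2·w_3 = (-0.1622)·3 + 0.5407·(-3) + (-0.4326)·(-2) + (-0.7030)·4 = -4.0555.
u_3 = w_3 + 4.6188·q_1 + 4.0555·q_2 = (-0.3246, 0.0819, -0.1988, 0.2602).
‖u_3‖ = 0.4683, so q_3 = (-0.6931, 0.1748, -0.4246, 0.5557).

Q = [[-0.5774, -0.1622, -0.6931], [0.1925, 0.5407, 0.1748], [0.7698, -0.4326, -0.4246], [-0.1925, -0.7030, 0.5557]], R = [[5.1962, -1.7321, -4.6188], [0.0000, 6.1644, -4.0555], [0.0000, 0.0000, 0.4683]]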